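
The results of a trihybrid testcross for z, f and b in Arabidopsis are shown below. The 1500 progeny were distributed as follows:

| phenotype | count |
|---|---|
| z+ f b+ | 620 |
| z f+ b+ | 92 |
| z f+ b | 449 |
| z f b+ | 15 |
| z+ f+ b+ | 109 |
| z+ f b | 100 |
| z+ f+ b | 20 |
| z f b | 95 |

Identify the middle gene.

The two most frequent reciprocal classes, z f+ b and z+ f b+, are the parental types, so the F1 was z f+ b / z+ f b+.
The two rarest classes, z+ f+ b and z f b+, are the double crossovers. Comparing them with the parentals, only the z allele has switched, so z is the middle locus and the order is b – z – f.

z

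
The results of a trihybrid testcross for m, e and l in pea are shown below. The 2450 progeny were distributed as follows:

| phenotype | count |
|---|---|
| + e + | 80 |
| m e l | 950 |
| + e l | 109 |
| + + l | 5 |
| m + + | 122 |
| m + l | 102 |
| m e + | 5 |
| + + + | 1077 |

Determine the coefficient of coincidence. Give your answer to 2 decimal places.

0.53

The two most frequent reciprocal classes, + + + and m e l, are the parental types, so the F1 was + + + / m e l.
The two rarest classes, + + l and m e +, are the double crossovers. Comparing them with the parentals, only the l allele has switched, so l is the middle locus and the order is m – l – e.
m–l: (231 + 10)/2450 = 0.0984; l–e: (182 + 10)/2450 = 0.0784.
Expected DCO frequency = 0.0984 × 0.0784 ≈ 0.00771; observed = 10/2450 ≈ 0.00408.
Coefficient of coincidence = 0.00408/0.00771 ≈ 0.53.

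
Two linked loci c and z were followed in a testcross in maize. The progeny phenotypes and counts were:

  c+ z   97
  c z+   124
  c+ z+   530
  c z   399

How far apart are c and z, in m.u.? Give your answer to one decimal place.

19.2 m.u.

The two most frequent classes, c+ z+ (530) and c z (399), are the parental types, so the F1 was c+ z+ / c z.
The recombinant classes are c+ z and c z+: 97 + 124 = 221.
Recombination frequency = 221/1150 = 0.1922 ≈ 19.2%, i.e. 19.2 m.u.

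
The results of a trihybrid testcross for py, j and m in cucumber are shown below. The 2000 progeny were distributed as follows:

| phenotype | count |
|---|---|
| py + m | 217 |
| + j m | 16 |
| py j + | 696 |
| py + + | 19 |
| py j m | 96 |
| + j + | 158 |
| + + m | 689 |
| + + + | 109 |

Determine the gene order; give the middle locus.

The two most frequent reciprocal classes, + + m and py j +, are the parental types, so the F1 was + + m / py j +.
The two rarest classes, + j m and py + +, are the double crossovers. Comparing them with the parentals, only the j allele has switched, so j is the middle locus and the order is m – j – py.

j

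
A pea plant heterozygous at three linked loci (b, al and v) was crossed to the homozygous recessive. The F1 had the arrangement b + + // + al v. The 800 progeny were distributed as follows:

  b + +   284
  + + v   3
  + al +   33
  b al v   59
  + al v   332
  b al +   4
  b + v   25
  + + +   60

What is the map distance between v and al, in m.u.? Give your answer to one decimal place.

The two rarest classes, b al + and + + v, are the double crossovers. Comparing them with the parentals, only the al allele has switched, so al is the middle locus and the order is v – al – b.
Crossovers in the v–al interval produce the single-crossover classes b + v and + al + (25 + 33 = 58) plus the double crossovers (7).
RF(v–al) = (58 + 7) / 800 = 65/800 = 0.0813 → 8.1 m.u.

8.1 m.u.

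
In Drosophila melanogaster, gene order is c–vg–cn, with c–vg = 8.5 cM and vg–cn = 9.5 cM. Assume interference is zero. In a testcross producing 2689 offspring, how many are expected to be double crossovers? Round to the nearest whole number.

Map distances give recombination frequencies of 0.085 and 0.095 for the two intervals.
With no interference, expected double-crossover frequency = 0.085 × 0.095 = 0.00808.
Expected number = 0.00808 × 2689 = 21.71 ≈ 22.

22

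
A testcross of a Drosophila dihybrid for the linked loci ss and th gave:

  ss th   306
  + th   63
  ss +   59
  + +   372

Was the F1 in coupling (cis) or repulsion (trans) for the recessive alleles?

cis

The two most frequent classes are + + (372) and ss th (306); these are the parental (non-recombinant) types.
So the F1 carried + + on one chromosome and ss th on the other — the recessive alleles are on the same chromosome (cis / coupling).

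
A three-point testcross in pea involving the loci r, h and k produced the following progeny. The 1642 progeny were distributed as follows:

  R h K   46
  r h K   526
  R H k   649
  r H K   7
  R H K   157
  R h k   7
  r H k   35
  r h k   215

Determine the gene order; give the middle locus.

The two most frequent reciprocal classes, r h K and R H k, are the parental types, so the F1 was r h K / R H k.
The two rarest classes, r H K and R h k, are the double crossovers. Comparing them with the parentals, only the h allele has switched, so h is the middle locus and the order is k – h – r.

h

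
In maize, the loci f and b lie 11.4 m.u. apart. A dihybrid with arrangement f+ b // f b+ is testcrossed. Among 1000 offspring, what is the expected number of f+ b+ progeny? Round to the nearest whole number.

A map distance of 11.4 m.u. corresponds to a recombination frequency of 0.114.
The F1 is f+ b / f b+, so f+ b+ is a recombinant gamete class with expected frequency r/2 = 0.114/2 = 0.0570.
Expected number = 0.0570 × 1000 = 57.00 ≈ 57.

57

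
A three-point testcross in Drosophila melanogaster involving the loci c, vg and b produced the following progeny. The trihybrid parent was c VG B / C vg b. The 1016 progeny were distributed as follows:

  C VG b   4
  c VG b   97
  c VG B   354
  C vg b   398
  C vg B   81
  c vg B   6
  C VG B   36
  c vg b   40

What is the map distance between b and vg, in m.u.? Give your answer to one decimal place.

The two rarest classes, c vg B and C VG b, are the double crossovers. Comparing them with the parentals, only the vg allele has switched, so vg is the middle locus and the order is b – vg – c.
Crossovers in the b–vg interval produce the single-crossover classes c VG b and C vg B (97 + 81 = 178) plus the double crossovers (10).
RF(b–vg) = (178 + 10) / 1016 = 188/1016 = 0.1850 → 18.5 m.u.

18.5 m.u.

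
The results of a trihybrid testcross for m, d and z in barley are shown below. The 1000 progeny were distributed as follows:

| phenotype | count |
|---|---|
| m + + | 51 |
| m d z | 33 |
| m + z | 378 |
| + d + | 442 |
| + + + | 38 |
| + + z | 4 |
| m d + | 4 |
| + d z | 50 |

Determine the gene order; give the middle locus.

The two most frequent reciprocal classes, m + z and + d +, are the parental types, so the F1 was m + z / + d +.
The two rarest classes, + + z and m d +, are the double crossovers. Comparing them with the parentals, only the m allele has switched, so m is the middle locus and the order is d – m – z.

m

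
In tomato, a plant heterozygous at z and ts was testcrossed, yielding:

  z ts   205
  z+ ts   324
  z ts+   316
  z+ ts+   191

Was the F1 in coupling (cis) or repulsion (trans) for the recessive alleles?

The two most frequent classes are z+ ts (324) and z ts+ (316); these are the parental (non-recombinant) types.
So the F1 carried z+ ts on one chromosome and z ts+ on the other — the recessive alleles are on opposite chromosomes (trans / repulsion).

trans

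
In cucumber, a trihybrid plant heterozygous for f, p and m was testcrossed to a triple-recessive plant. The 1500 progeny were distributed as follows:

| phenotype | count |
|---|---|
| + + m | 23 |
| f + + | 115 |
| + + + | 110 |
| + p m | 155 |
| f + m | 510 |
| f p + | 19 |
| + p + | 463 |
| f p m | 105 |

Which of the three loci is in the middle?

The two most frequent reciprocal classes, + p + and f + m, are the parental types, so the F1 was + p + / f + m.
The two rarest classes, f p + and + + m, are the double crossovers. Comparing them with the parentals, only the f allele has switched, so f is the middle locus and the order is p – f – m.

f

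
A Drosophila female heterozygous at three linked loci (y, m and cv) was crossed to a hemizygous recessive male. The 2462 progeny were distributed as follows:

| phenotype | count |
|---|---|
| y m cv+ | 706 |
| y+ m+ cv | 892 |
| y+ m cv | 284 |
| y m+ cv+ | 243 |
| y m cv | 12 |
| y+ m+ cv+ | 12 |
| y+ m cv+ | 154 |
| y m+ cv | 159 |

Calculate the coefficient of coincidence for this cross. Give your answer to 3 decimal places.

0.318

The two most frequent reciprocal classes, y+ m+ cv and y m cv+, are the parental types, so the F1 was y+ m+ cv / y m cv+.
The two rarest classes, y+ m+ cv+ and y m cv, are the double crossovers. Comparing them with the parentals, only the cv allele has switched, so cv is the middle locus and the order is y – cv – m.
y–cv: (313 + 24)/2462 = 0.1369; cv–m: (527 + 24)/2462 = 0.2238.
Expected DCO frequency = 0.1369 × 0.2238 ≈ 0.03064; observed = 24/2462 ≈ 0.00975.
Coefficient of coincidence = 0.00975/0.03064 ≈ 0.318.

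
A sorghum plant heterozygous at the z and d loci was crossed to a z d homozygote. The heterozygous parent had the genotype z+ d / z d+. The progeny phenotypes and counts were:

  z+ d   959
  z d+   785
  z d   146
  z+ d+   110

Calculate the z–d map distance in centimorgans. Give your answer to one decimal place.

The recombinant classes are z+ d+ and z d: 110 + 146 = 256.
Recombination frequency = 256/2000 = 0.1280 ≈ 12.8%, i.e. 12.8 centimorgans.

12.8 centimorgans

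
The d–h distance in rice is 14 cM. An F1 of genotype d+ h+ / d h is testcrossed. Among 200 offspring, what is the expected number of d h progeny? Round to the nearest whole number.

A map distance of 14 cM corresponds to a recombination frequency of 0.140.
The F1 is d+ h+ / d h, so d h is a parental gamete class with expected frequency (1 − r)/2 = 0.860/2 = 0.4300.
Expected number = 0.4300 × 200 = 86.00 ≈ 86.

86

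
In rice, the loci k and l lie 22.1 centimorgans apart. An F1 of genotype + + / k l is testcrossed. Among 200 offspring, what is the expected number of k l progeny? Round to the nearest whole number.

A map distance of 22.1 centimorgans corresponds to a recombination frequency of 0.221.
The F1 is + + / k l, so k l is a parental gamete class with expected frequency (1 − r)/2 = 0.779/2 = 0.3895.
Expected number = 0.3895 × 200 = 77.90 ≈ 78.

78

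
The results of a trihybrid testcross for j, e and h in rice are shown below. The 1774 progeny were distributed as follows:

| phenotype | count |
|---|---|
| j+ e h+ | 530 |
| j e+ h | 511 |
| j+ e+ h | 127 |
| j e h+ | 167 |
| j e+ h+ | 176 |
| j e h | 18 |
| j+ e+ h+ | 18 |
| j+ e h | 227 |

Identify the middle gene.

e

The two most frequent reciprocal classes, j+ e h+ and j e+ h, are the parental types, so the F1 was j+ e h+ / j e+ h.
The two rarest classes, j+ e+ h+ and j e h, are the double crossovers. Comparing them with the parentals, only the e allele has switched, so e is the middle locus and the order is j – e – h.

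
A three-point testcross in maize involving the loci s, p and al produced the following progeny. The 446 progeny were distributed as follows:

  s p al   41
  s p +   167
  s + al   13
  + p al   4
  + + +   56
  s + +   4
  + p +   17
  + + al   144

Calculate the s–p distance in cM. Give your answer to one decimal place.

8.5 cM

The two most frequent reciprocal classes, + + al and s p +, are the parental types, so the F1 was + + al / s p +.
The two rarest classes, + p al and s + +, are the double crossovers. Comparing them with the parentals, only the p allele has switched, so p is the middle locus and the order is al – p – s.
Crossovers in the p–s interval produce the single-crossover classes s + al and + p + (13 + 17 = 30) plus the double crossovers (8).
RF(p–s) = (30 + 8) / 446 = 38/446 = 0.0852 → 8.5 cM.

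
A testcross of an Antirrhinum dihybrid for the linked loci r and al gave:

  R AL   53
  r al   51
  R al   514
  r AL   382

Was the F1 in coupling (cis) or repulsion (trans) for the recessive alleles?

The two most frequent classes are R al (514) and r AL (382); these are the parental (non-recombinant) types.
So the F1 carried R al on one chromosome and r AL on the other — the recessive alleles are on opposite chromosomes (trans / repulsion).

trans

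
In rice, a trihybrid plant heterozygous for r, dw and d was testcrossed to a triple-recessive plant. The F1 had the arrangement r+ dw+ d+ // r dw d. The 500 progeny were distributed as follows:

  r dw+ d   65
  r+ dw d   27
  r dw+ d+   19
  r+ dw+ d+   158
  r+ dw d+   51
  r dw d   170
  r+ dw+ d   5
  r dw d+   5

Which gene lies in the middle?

The two rarest classes, r+ dw+ d and r dw d+, are the double crossovers. Comparing them with the parentals, only the d allele has switched, so d is the middle locus and the order is dw – d – r.

d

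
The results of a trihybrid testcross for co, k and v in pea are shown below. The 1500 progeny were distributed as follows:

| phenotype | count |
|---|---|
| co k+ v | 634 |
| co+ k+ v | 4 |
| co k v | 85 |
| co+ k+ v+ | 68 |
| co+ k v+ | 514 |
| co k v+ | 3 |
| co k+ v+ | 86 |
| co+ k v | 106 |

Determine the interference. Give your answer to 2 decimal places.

The two most frequent reciprocal classes, co k+ v and co+ k v+, are the parental types, so the F1 was co k+ v / co+ k v+.
The two rarest classes, co+ k+ v and co k v+, are the double crossovers. Comparing them with the parentals, only the co allele has switched, so co is the middle locus and the order is k – co – v.
k–co: (153 + 7)/1500 = 0.1067; co–v: (192 + 7)/1500 = 0.1327.
Expected DCO frequency = 0.1067 × 0.1327 ≈ 0.01416; observed = 7/1500 ≈ 0.00467.
Coefficient of coincidence = 0.00467/0.01416 ≈ 0.33; interference = 1 − 0.33 = 0.67.

0.67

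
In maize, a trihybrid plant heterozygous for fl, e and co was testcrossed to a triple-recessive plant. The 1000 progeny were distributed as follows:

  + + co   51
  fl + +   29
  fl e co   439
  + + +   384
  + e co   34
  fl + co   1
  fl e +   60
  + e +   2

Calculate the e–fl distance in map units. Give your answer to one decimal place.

The two most frequent reciprocal classes, fl e co and + + +, are the parental types, so the F1 was fl e co / + + +.
The two rarest classes, fl + co and + e +, are the double crossovers. Comparing them with the parentals, only the e allele has switched, so e is the middle locus and the order is co – e – fl.
Crossovers in the e–fl interval produce the single-crossover classes + e co and fl + + (34 + 29 = 63) plus the double crossovers (3).
RF(e–fl) = (63 + 3) / 1000 = 66/1000 = 0.0660 → 6.6 map units.

6.6 map units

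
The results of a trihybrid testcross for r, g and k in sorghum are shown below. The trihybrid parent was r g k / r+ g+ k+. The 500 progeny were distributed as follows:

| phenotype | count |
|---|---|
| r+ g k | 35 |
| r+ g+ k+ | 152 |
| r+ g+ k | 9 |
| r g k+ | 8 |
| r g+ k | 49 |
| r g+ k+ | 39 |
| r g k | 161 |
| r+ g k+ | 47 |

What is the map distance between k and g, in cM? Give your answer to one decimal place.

The two rarest classes, r g k+ and r+ g+ k, are the double crossovers. Comparing them with the parentals, only the k allele has switched, so k is the middle locus and the order is r – k – g.
Crossovers in the k–g interval produce the single-crossover classes r g+ k and r+ g k+ (49 + 47 = 96) plus the double crossovers (17).
RF(k–g) = (96 + 17) / 500 = 113/500 = 0.2260 → 22.6 cM.

22.6 cM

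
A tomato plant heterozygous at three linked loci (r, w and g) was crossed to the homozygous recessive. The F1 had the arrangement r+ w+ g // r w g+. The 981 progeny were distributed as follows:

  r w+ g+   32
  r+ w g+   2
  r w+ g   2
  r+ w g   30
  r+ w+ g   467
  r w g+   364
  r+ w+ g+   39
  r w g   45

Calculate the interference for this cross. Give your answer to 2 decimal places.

The two rarest classes, r w+ g and r+ w g+, are the double crossovers. Comparing them with the parentals, only the r allele has switched, so r is the middle locus and the order is g – r – w.
g–r: (84 + 4)/981 = 0.0897; r–w: (62 + 4)/981 = 0.0673.
Expected DCO frequency = 0.0897 × 0.0673 ≈ 0.00604; observed = 4/981 ≈ 0.00408.
Coefficient of coincidence = 0.00408/0.00604 ≈ 0.68; interference = 1 − 0.68 = 0.32.

0.32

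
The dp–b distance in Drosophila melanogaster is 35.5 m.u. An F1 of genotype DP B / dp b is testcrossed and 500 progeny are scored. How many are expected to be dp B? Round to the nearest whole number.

89

A map distance of 35.5 m.u. corresponds to a recombination frequency of 0.355.
The F1 is DP B / dp b, so dp B is a recombinant gamete class with expected frequency r/2 = 0.355/2 = 0.1775.
Expected number = 0.1775 × 500 = 88.75 ≈ 89.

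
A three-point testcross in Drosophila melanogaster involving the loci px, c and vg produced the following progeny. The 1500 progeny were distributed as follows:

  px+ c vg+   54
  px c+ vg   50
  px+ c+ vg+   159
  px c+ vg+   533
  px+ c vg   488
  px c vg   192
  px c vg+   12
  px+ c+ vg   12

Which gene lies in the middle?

The two most frequent reciprocal classes, px+ c vg and px c+ vg+, are the parental types, so the F1 was px+ c vg / px c+ vg+.
The two rarest classes, px+ c+ vg and px c vg+, are the double crossovers. Comparing them with the parentals, only the c allele has switched, so c is the middle locus and the order is vg – c – px.

c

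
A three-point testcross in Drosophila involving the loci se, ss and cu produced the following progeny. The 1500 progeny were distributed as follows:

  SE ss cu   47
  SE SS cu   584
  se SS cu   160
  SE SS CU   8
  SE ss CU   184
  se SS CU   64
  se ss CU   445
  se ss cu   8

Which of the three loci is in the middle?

The two most frequent reciprocal classes, SE SS cu and se ss CU, are the parental types, so the F1 was SE SS cu / se ss CU.
The two rarest classes, SE SS CU and se ss cu, are the double crossovers. Comparing them with the parentals, only the cu allele has switched, so cu is the middle locus and the order is se – cu – ss.

cu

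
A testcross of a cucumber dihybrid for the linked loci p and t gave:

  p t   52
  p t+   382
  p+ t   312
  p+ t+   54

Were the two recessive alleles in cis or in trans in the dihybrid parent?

trans

The two most frequent classes are p+ t (312) and p t+ (382); these are the parental (non-recombinant) types.
So the F1 carried p+ t on one chromosome and p t+ on the other — the recessive alleles are on opposite chromosomes (trans / repulsion).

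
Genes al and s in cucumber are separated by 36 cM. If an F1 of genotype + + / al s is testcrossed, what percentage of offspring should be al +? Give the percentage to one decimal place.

A map distance of 36 cM corresponds to a recombination frequency of 0.360.
The F1 is + + / al s, so al + is a recombinant gamete class with expected frequency r/2 = 0.360/2 = 0.1800.
That is 0.1800 = 18.0% of the progeny.

18.0%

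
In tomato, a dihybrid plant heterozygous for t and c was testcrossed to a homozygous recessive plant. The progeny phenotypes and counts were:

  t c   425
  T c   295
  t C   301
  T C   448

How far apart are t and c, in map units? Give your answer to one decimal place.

40.6 map units

The two most frequent classes, T C (448) and t c (425), are the parental types, so the F1 was T C / t c.
The recombinant classes are T c and t C: 295 + 301 = 596.
Recombination frequency = 596/1469 = 0.4057 ≈ 40.6%, i.e. 40.6 map units.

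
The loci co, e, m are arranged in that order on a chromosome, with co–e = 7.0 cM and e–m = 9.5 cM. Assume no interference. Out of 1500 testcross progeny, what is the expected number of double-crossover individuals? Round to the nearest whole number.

10

Map distances give recombination frequencies of 0.070 and 0.095 for the two intervals.
With no interference, expected double-crossover frequency = 0.070 × 0.095 = 0.00665.
Expected number = 0.00665 × 1500 = 9.98 ≈ 10.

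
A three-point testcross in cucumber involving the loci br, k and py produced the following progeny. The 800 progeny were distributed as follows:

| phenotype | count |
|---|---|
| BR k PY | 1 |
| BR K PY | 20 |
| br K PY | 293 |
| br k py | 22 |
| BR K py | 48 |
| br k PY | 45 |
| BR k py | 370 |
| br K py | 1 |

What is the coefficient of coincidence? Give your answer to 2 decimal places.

0.38

The two most frequent reciprocal classes, BR k py and br K PY, are the parental types, so the F1 was BR k py / br K PY.
The two rarest classes, BR k PY and br K py, are the double crossovers. Comparing them with the parentals, only the py allele has switched, so py is the middle locus and the order is k – py – br.
k–py: (93 + 2)/800 = 0.1187; py–br: (42 + 2)/800 = 0.0550.
Expected DCO frequency = 0.1187 × 0.0550 ≈ 0.00653; observed = 2/800 ≈ 0.00250.
Coefficient of coincidence = 0.00250/0.00653 ≈ 0.38.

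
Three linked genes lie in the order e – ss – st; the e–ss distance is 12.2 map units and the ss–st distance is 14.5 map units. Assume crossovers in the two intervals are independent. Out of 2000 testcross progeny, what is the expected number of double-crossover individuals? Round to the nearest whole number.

35

Map distances give recombination frequencies of 0.122 and 0.145 for the two intervals.
With no interference, expected double-crossover frequency = 0.122 × 0.145 = 0.01769.
Expected number = 0.01769 × 2000 = 35.38 ≈ 35.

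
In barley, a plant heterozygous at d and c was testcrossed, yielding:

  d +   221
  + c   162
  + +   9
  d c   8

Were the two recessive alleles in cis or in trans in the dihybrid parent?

The two most frequent classes are + c (162) and d + (221); these are the parental (non-recombinant) types.
So the F1 carried + c on one chromosome and d + on the other — the recessive alleles are on opposite chromosomes (trans / repulsion).

trans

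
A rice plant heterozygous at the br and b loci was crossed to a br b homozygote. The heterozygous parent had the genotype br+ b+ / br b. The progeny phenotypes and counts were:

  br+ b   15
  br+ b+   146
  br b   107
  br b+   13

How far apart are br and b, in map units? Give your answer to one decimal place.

The recombinant classes are br+ b and br b+: 15 + 13 = 28.
Recombination frequency = 28/281 = 0.0996 ≈ 10.0%, i.e. 10.0 map units.

10.0 map units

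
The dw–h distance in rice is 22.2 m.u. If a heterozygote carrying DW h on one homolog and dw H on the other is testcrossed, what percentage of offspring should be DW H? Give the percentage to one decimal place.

11.1%

A map distance of 22.2 m.u. corresponds to a recombination frequency of 0.222.
The F1 is DW h / dw H, so DW H is a recombinant gamete class with expected frequency r/2 = 0.222/2 = 0.1110.
That is 0.1110 = 11.1% of the progeny.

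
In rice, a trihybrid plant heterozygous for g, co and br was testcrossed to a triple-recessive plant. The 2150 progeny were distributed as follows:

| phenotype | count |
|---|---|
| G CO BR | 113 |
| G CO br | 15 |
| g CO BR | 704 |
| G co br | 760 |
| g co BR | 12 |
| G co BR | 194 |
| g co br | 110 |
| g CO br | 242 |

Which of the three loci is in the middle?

co

The two most frequent reciprocal classes, g CO BR and G co br, are the parental types, so the F1 was g CO BR / G co br.
The two rarest classes, g co BR and G CO br, are the double crossovers. Comparing them with the parentals, only the co allele has switched, so co is the middle locus and the order is g – co – br.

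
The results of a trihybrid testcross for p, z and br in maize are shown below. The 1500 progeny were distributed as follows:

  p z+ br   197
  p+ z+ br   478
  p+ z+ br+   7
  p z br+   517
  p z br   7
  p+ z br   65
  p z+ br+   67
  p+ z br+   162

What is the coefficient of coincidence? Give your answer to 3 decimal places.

The two most frequent reciprocal classes, p z br+ and p+ z+ br, are the parental types, so the F1 was p z br+ / p+ z+ br.
The two rarest classes, p z br and p+ z+ br+, are the double crossovers. Comparing them with the parentals, only the br allele has switched, so br is the middle locus and the order is z – br – p.
z–br: (132 + 14)/1500 = 0.0973; br–p: (359 + 14)/1500 = 0.2487.
Expected DCO frequency = 0.0973 × 0.2487 ≈ 0.02420; observed = 14/1500 ≈ 0.00933.
Coefficient of coincidence = 0.00933/0.02420 ≈ 0.386.

0.386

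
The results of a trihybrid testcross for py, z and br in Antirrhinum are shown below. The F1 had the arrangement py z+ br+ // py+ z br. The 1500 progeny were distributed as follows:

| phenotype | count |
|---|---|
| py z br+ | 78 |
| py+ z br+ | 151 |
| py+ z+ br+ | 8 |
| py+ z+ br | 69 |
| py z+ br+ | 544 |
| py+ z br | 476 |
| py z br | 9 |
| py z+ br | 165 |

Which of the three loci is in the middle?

The two rarest classes, py+ z+ br+ and py z br, are the double crossovers. Comparing them with the parentals, only the py allele has switched, so py is the middle locus and the order is br – py – z.

py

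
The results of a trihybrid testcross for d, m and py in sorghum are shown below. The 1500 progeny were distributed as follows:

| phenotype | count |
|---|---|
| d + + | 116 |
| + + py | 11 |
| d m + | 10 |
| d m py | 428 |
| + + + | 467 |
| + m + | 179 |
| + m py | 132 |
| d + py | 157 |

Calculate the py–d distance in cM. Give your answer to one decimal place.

17.9 cM

The two most frequent reciprocal classes, + + + and d m py, are the parental types, so the F1 was + + + / d m py.
The two rarest classes, + + py and d m +, are the double crossovers. Comparing them with the parentals, only the py allele has switched, so py is the middle locus and the order is d – py – m.
Crossovers in the d–py interval produce the single-crossover classes d + + and + m py (116 + 132 = 248) plus the double crossovers (21).
RF(d–py) = (248 + 21) / 1500 = 269/1500 = 0.1793 → 17.9 cM.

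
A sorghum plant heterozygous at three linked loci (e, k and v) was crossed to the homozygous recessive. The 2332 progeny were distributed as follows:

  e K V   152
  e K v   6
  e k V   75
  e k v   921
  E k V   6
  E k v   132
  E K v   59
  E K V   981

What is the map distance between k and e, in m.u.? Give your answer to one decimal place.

The two most frequent reciprocal classes, e k v and E K V, are the parental types, so the F1 was e k v / E K V.
The two rarest classes, e K v and E k V, are the double crossovers. Comparing them with the parentals, only the k allele has switched, so k is the middle locus and the order is e – k – v.
Crossovers in the e–k interval produce the single-crossover classes E k v and e K V (132 + 152 = 284) plus the double crossovers (12).
RF(e–k) = (284 + 12) / 2332 = 296/2332 = 0.1269 → 12.7 m.u.

12.7 m.u.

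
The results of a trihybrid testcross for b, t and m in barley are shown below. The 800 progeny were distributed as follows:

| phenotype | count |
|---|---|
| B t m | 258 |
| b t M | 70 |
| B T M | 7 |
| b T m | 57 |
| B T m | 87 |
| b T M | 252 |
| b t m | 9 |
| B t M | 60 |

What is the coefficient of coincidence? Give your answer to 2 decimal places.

0.56

The two most frequent reciprocal classes, B t m and b T M, are the parental types, so the F1 was B t m / b T M.
The two rarest classes, b t m and B T M, are the double crossovers. Comparing them with the parentals, only the b allele has switched, so b is the middle locus and the order is m – b – t.
m–b: (117 + 16)/800 = 0.1663; b–t: (157 + 16)/800 = 0.2162.
Expected DCO frequency = 0.1663 × 0.2162 ≈ 0.03595; observed = 16/800 ≈ 0.02000.
Coefficient of coincidence = 0.02000/0.03595 ≈ 0.56.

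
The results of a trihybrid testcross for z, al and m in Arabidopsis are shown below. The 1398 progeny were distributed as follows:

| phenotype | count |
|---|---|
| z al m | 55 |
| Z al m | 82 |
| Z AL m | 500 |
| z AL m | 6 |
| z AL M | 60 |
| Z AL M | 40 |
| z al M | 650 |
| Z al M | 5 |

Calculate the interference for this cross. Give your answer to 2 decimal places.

0.05

The two most frequent reciprocal classes, Z AL m and z al M, are the parental types, so the F1 was Z AL m / z al M.
The two rarest classes, z AL m and Z al M, are the double crossovers. Comparing them with the parentals, only the z allele has switched, so z is the middle locus and the order is m – z – al.
m–z: (95 + 11)/1398 = 0.0758; z–al: (142 + 11)/1398 = 0.1094.
Expected DCO frequency = 0.0758 × 0.1094 ≈ 0.00829; observed = 11/1398 ≈ 0.00787.
Coefficient of coincidence = 0.00787/0.00829 ≈ 0.95; interference = 1 − 0.95 = 0.05.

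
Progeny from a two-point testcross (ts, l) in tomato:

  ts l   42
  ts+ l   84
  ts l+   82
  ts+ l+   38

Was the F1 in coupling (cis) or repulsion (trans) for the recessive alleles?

trans

The two most frequent classes are ts+ l (84) and ts l+ (82); these are the parental (non-recombinant) types.
So the F1 carried ts+ l on one chromosome and ts l+ on the other — the recessive alleles are on opposite chromosomes (trans / repulsion).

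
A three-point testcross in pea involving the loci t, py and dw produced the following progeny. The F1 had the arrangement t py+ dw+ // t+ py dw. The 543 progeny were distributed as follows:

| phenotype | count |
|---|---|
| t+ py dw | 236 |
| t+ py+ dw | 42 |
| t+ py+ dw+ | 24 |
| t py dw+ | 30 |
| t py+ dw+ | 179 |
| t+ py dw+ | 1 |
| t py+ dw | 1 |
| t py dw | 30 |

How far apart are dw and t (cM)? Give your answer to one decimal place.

The two rarest classes, t py+ dw and t+ py dw+, are the double crossovers. Comparing them with the parentals, only the dw allele has switched, so dw is the middle locus and the order is t – dw – py.
Crossovers in the t–dw interval produce the single-crossover classes t+ py+ dw+ and t py dw (24 + 30 = 54) plus the double crossovers (2).
RF(t–dw) = (54 + 2) / 543 = 56/543 = 0.1031 → 10.3 cM.

10.3 cM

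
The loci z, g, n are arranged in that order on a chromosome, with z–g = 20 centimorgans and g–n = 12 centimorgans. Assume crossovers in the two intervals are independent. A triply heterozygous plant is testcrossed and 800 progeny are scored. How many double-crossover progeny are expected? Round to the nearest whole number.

19

Map distances give recombination frequencies of 0.200 and 0.120 for the two intervals.
With no interference, expected double-crossover frequency = 0.200 × 0.120 = 0.02400.
Expected number = 0.02400 × 800 = 19.20 ≈ 19.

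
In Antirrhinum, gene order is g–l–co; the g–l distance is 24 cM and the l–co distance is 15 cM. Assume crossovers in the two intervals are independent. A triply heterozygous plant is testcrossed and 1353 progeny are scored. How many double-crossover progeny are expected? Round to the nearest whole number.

Map distances give recombination frequencies of 0.240 and 0.150 for the two intervals.
With no interference, expected double-crossover frequency = 0.240 × 0.150 = 0.03600.
Expected number = 0.03600 × 1353 = 48.71 ≈ 49.

49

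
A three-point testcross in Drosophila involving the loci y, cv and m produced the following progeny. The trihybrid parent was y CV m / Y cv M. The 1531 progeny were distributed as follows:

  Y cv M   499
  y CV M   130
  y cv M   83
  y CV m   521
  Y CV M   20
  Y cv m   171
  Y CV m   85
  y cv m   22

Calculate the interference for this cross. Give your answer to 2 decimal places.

0.11

The two rarest classes, y cv m and Y CV M, are the double crossovers. Comparing them with the parentals, only the cv allele has switched, so cv is the middle locus and the order is m – cv – y.
m–cv: (301 + 42)/1531 = 0.2240; cv–y: (168 + 42)/1531 = 0.1372.
Expected DCO frequency = 0.2240 × 0.1372 ≈ 0.03073; observed = 42/1531 ≈ 0.02743.
Coefficient of coincidence = 0.02743/0.03073 ≈ 0.89; interference = 1 − 0.89 = 0.11.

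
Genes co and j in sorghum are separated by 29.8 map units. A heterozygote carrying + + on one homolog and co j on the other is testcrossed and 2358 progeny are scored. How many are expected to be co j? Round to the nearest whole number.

828

A map distance of 29.8 map units corresponds to a recombination frequency of 0.298.
The F1 is + + / co j, so co j is a parental gamete class with expected frequency (1 − r)/2 = 0.702/2 = 0.3510.
Expected number = 0.3510 × 2358 = 827.66 ≈ 828.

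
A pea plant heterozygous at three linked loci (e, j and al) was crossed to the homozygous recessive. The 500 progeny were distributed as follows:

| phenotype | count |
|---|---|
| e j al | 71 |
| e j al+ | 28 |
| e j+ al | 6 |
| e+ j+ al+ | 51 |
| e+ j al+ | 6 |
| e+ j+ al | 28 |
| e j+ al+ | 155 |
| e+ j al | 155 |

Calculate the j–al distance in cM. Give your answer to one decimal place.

The two most frequent reciprocal classes, e j+ al+ and e+ j al, are the parental types, so the F1 was e j+ al+ / e+ j al.
The two rarest classes, e j+ al and e+ j al+, are the double crossovers. Comparing them with the parentals, only the al allele has switched, so al is the middle locus and the order is e – al – j.
Crossovers in the al–j interval produce the single-crossover classes e j al+ and e+ j+ al (28 + 28 = 56) plus the double crossovers (12).
RF(al–j) = (56 + 12) / 500 = 68/500 = 0.1360 → 13.6 cM.

13.6 cM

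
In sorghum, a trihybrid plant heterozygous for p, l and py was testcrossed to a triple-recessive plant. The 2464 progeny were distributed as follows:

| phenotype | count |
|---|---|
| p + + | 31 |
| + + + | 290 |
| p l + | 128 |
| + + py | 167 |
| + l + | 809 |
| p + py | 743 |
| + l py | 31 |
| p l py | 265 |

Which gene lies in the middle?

py

The two most frequent reciprocal classes, + l + and p + py, are the parental types, so the F1 was + l + / p + py.
The two rarest classes, + l py and p + +, are the double crossovers. Comparing them with the parentals, only the py allele has switched, so py is the middle locus and the order is l – py – p.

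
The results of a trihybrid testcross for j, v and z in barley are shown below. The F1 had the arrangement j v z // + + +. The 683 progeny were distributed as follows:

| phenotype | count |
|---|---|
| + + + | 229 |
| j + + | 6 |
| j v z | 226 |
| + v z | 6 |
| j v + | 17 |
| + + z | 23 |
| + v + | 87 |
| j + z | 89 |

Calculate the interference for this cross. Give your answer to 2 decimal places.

0.16

The two rarest classes, + v z and j + +, are the double crossovers. Comparing them with the parentals, only the j allele has switched, so j is the middle locus and the order is v – j – z.
v–j: (176 + 12)/683 = 0.2753; j–z: (40 + 12)/683 = 0.0761.
Expected DCO frequency = 0.2753 × 0.0761 ≈ 0.02095; observed = 12/683 ≈ 0.01757.
Coefficient of coincidence = 0.01757/0.02095 ≈ 0.84; interference = 1 − 0.84 = 0.16.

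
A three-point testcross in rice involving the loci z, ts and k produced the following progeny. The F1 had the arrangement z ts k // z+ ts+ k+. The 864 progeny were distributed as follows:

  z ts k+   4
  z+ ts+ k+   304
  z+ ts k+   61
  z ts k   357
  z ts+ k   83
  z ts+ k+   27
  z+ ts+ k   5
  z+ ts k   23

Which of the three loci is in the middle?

The two rarest classes, z ts k+ and z+ ts+ k, are the double crossovers. Comparing them with the parentals, only the k allele has switched, so k is the middle locus and the order is ts – k – z.

k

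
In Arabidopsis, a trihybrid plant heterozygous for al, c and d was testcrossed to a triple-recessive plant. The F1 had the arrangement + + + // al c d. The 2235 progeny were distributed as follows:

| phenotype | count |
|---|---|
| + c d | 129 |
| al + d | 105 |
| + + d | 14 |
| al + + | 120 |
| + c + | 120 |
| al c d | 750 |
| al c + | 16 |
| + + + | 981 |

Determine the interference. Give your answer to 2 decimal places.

The two rarest classes, + + d and al c +, are the double crossovers. Comparing them with the parentals, only the d allele has switched, so d is the middle locus and the order is al – d – c.
al–d: (249 + 30)/2235 = 0.1248; d–c: (225 + 30)/2235 = 0.1141.
Expected DCO frequency = 0.1248 × 0.1141 ≈ 0.01424; observed = 30/2235 ≈ 0.01342.
Coefficient of coincidence = 0.01342/0.01424 ≈ 0.94; interference = 1 − 0.94 = 0.06.

0.06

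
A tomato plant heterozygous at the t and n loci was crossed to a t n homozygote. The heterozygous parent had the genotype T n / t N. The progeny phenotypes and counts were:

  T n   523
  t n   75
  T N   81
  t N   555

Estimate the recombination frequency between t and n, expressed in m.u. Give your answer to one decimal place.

The recombinant classes are T N and t n: 81 + 75 = 156.
Recombination frequency = 156/1234 = 0.1264 ≈ 12.6%, i.e. 12.6 m.u.

12.6 m.u.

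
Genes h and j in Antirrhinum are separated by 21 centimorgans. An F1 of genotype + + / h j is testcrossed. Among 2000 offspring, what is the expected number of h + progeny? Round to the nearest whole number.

210

A map distance of 21 centimorgans corresponds to a recombination frequency of 0.210.
The F1 is + + / h j, so h + is a recombinant gamete class with expected frequency r/2 = 0.210/2 = 0.1050.
Expected number = 0.1050 × 2000 = 210.00 ≈ 210.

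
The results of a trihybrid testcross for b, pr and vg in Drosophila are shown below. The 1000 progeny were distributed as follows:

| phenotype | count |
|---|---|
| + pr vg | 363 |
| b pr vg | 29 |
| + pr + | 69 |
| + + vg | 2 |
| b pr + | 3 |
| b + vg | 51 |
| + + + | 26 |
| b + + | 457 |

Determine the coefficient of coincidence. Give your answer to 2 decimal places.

0.67

The two most frequent reciprocal classes, b + + and + pr vg, are the parental types, so the F1 was b + + / + pr vg.
The two rarest classes, b pr + and + + vg, are the double crossovers. Comparing them with the parentals, only the pr allele has switched, so pr is the middle locus and the order is vg – pr – b.
vg–pr: (120 + 5)/1000 = 0.1250; pr–b: (55 + 5)/1000 = 0.0600.
Expected DCO frequency = 0.1250 × 0.0600 ≈ 0.00750; observed = 5/1000 ≈ 0.00500.
Coefficient of coincidence = 0.00500/0.00750 ≈ 0.67.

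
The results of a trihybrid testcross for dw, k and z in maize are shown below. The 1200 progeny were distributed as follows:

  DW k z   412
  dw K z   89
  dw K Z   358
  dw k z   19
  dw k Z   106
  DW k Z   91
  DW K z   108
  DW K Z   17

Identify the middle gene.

The two most frequent reciprocal classes, DW k z and dw K Z, are the parental types, so the F1 was DW k z / dw K Z.
The two rarest classes, dw k z and DW K Z, are the double crossovers. Comparing them with the parentals, only the dw allele has switched, so dw is the middle locus and the order is z – dw – k.

dw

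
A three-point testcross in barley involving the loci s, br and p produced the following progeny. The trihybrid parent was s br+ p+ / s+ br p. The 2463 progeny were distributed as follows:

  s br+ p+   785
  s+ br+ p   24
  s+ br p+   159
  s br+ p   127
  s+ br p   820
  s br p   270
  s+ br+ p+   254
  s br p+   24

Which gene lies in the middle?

The two rarest classes, s br p+ and s+ br+ p, are the double crossovers. Comparing them with the parentals, only the br allele has switched, so br is the middle locus and the order is p – br – s.

br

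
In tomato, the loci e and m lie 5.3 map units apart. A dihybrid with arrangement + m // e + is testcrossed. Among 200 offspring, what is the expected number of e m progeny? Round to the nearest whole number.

5

A map distance of 5.3 map units corresponds to a recombination frequency of 0.053.
The F1 is + m / e +, so e m is a recombinant gamete class with expected frequency r/2 = 0.053/2 = 0.0265.
Expected number = 0.0265 × 200 = 5.30 ≈ 5.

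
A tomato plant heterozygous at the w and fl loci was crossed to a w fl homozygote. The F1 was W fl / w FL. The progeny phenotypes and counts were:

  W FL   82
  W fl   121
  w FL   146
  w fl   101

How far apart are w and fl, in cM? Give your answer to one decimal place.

40.7 cM

The recombinant classes are W FL and w fl: 82 + 101 = 183.
Recombination frequency = 183/450 = 0.4067 ≈ 40.7%, i.e. 40.7 cM.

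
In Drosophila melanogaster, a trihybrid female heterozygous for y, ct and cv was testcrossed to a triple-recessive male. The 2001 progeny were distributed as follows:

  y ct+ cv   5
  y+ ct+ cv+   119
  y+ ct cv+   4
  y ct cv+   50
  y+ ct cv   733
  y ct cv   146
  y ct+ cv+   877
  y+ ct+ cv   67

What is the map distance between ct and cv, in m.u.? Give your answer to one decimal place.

The two most frequent reciprocal classes, y ct+ cv+ and y+ ct cv, are the parental types, so the F1 was y ct+ cv+ / y+ ct cv.
The two rarest classes, y ct+ cv and y+ ct cv+, are the double crossovers. Comparing them with the parentals, only the cv allele has switched, so cv is the middle locus and the order is ct – cv – y.
Crossovers in the ct–cv interval produce the single-crossover classes y ct cv+ and y+ ct+ cv (50 + 67 = 117) plus the double crossovers (9).
RF(ct–cv) = (117 + 9) / 2001 = 126/2001 = 0.0630 → 6.3 m.u.

6.3 m.u.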